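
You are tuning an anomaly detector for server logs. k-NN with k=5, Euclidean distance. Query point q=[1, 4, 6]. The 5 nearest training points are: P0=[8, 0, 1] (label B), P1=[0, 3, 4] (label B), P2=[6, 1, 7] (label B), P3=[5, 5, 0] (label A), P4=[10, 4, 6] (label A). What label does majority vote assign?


d(q,P0) = 9.4868  (label B)
d(q,P1) = 2.4495  (label B)
d(q,P2) = 5.9161  (label B)
d(q,P3) = 7.2801  (label A)
d(q,P4) = 9.0  (label A)
Votes: A=2, B=3
Majority → B

B


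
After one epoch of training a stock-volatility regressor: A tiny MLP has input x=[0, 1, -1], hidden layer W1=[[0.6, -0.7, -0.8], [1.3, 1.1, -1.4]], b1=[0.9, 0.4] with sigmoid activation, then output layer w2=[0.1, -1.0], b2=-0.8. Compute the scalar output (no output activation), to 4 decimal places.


z1[0] = (0.6)·(0) + (-0.7)·(1) + (-0.8)·(-1) + 0.9 = 1.0
z1[1] = (1.3)·(0) + (1.1)·(1) + (-1.4)·(-1) + 0.4 = 2.9
h = sigmoid(z1) = [0.7311, 0.9478]
output = (0.1)·(0.7311) + (-1.0)·(0.9478) - 0.8 = -1.6747

-1.6747


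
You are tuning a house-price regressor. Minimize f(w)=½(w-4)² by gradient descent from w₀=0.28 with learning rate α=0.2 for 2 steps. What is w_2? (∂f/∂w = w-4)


step 1: grad = 0.28-4 = -3.72; w = 0.28 - 0.2·(-3.72) = 1.024
step 2: grad = 1.024-4 = -2.976; w = 1.024 - 0.2·(-2.976) = 1.6192

1.6192


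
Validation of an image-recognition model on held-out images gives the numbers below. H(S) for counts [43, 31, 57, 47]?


Probabilities: [43/178, 31/178, 57/178, 47/178] ≈ [0.2416, 0.1742, 0.3202, 0.264]
H = -((43/178)·log₂(43/178) + (31/178)·log₂(31/178) + (57/178)·log₂(57/178) + (47/178)·log₂(47/178))
  = 1.9676 bits

1.9676 bits


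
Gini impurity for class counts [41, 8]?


Probabilities: [41/49, 8/49] ≈ [0.8367, 0.1633]
Σpᵢ² = (1681 + 64)/49² = 1745/2401
Gini = 1 - Σpᵢ² = 1 - 1745/2401 = 0.2732

0.2732


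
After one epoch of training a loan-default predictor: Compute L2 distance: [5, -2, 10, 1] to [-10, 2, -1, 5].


d = √((5+ 10)² + (-2-2)² + (10+ 1)² + (1-5)²)
  = √(225 + 16 + 121 + 16)
  = √378 = 19.4422

19.4422


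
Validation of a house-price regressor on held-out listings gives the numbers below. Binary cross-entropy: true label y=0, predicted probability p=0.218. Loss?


BCE = -[y·ln(p) + (1-y)·ln(1-p)]
= -0 - 1·ln(1-0.218)
= -ln(0.782) = 0.2459

0.2459


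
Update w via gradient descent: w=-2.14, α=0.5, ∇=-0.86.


w_new = w - α·∇
= -2.14 - 0.5·-0.86
= -2.14 + 0.43
= -1.71

-1.71


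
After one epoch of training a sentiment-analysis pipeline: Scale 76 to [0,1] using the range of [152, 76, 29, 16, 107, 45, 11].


min=11, max=152
(76-11)/(152-11) = 65/141 = 0.461

0.461


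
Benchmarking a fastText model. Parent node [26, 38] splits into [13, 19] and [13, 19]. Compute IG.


Parent = [26, 38], H_parent = 0.9745
H_left = 0.9745 (n=32), H_right = 0.9745 (n=32)
H_children = (32/64)·0.9745 + (32/64)·0.9745 = 0.9745
IG = 0.9745 - 0.9745 = 0.0

0.0


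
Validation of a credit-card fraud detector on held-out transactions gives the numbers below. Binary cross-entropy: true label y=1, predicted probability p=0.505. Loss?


BCE = -[y·ln(p) + (1-y)·ln(1-p)]
= -1·ln(0.505) - 0
= -ln(0.505) = 0.6832

0.6832


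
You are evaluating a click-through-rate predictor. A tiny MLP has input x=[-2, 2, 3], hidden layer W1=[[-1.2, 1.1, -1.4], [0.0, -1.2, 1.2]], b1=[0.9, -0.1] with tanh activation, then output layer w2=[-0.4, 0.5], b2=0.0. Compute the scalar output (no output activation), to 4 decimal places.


z1[0] = (-1.2)·(-2) + (1.1)·(2) + (-1.4)·(3) + 0.9 = 1.3
z1[1] = (0.0)·(-2) + (-1.2)·(2) + (1.2)·(3) - 0.1 = 1.1
h = tanh(z1) = [0.8617, 0.8005]
output = (-0.4)·(0.8617) + (0.5)·(0.8005) + 0.0 = 0.0556

0.0556


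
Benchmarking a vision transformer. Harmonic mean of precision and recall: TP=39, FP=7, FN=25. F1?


Precision = 39/46 = 0.8478
Recall = 39/64 = 0.6094
F1 = 2·P·R/(P+R) = 2·TP/(2·TP+FP+FN) = 78/(78+7+25) = 78/110 = 0.7091

0.7091


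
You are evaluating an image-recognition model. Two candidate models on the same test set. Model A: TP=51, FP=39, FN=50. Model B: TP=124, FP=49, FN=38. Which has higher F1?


Model A: P=51/90=0.5667, R=51/101=0.505, F1=2PR/(P+R)=2TP/(2TP+FP+FN)=102/191=0.534
Model B: P=124/173=0.7168, R=124/162=0.7654, F1=2PR/(P+R)=2TP/(2TP+FP+FN)=248/335=0.7403
0.534 < 0.7403 → Model B

Model B


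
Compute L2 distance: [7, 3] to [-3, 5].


d = √((7+ 3)² + (3-5)²)
  = √(100 + 4)
  = √104 = 10.198

10.198


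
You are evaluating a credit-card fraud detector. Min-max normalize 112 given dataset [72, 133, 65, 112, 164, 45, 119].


min=45, max=164
(112-45)/(164-45) = 67/119 = 0.563

0.563


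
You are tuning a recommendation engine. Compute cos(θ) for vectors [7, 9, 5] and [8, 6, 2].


A·B = 7·8 + 9·6 + 5·2 = 120
‖A‖ = √155 = 12.4499, ‖B‖ = √104 = 10.198
cos = 120/(√155·√104) = 120/√16120 = 0.9451

0.9451


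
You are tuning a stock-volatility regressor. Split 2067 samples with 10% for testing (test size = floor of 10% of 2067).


Test = ⌊2067·10/100⌋ = 206
Train = 2067 - 206 = 1861

Train: 1861, Test: 206


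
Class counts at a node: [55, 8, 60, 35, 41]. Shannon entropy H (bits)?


Probabilities: [55/199, 8/199, 60/199, 35/199, 41/199] ≈ [0.2764, 0.0402, 0.3015, 0.1759, 0.206]
H = -((55/199)·log₂(55/199) + (8/199)·log₂(8/199) + (60/199)·log₂(60/199) + (35/199)·log₂(35/199) + (41/199)·log₂(41/199))
  = 2.1312 bits

2.1312 bits


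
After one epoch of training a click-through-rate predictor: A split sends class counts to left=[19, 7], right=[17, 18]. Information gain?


Parent = [36, 25], H_parent = 0.9764
H_left = 0.8404 (n=26), H_right = 0.9994 (n=35)
H_children = (26/61)·0.8404 + (35/61)·0.9994 = 0.9316
IG = 0.9764 - 0.9316 = 0.0448

0.0448


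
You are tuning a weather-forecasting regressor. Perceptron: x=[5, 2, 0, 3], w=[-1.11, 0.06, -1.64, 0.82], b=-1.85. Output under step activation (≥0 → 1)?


z = (5)·(-1.11) + (2)·(0.06) + (0)·(-1.64) + (3)·(0.82) - 1.85
  = -4.82
step(z) = 0 (z<0)

0


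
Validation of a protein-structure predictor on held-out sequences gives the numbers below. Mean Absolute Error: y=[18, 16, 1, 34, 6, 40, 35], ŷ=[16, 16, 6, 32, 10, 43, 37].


Absolute errors: |18-16|=2, |16-16|=0, |1-6|=5, |34-32|=2, |6-10|=4, |40-43|=3, |35-37|=2
Sum = 18
MAE = 18/7 = 18/7

18/7


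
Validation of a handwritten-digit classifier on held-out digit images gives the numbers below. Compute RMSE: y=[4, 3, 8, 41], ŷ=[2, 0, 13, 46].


MSE = 63/4 = 15.75
RMSE = √(63/4) = 3.9686

3.9686


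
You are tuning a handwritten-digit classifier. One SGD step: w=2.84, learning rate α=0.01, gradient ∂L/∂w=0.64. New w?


w_new = w - α·∇
= 2.84 - 0.01·0.64
= 2.84 - 0.0064
= 2.8336

2.8336


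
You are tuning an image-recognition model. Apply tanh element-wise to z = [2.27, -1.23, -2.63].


tanh(2.27) = 0.9789
tanh(-1.23) = -0.8426
tanh(-2.63) = -0.9897
result = [0.9789, -0.8426, -0.9897]

[0.9789, -0.8426, -0.9897]


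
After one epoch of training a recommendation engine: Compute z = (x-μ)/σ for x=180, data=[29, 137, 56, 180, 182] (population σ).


μ = 116.8, σ = 63.3385
z = (180 - 116.8)/63.3385 = 0.9978

0.9978


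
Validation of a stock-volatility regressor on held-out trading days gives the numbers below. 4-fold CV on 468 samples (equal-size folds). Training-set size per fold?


Fold size = 468/4 = 117
Training per fold = 468 - 117 = 351

351


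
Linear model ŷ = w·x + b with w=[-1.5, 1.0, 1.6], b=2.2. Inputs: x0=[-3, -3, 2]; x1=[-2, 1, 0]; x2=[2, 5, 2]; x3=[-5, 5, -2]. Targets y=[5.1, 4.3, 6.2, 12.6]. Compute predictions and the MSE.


ŷ0 = (-1.5)·(-3) + (1.0)·(-3) + (1.6)·(2) + 2.2 = 6.9
ŷ1 = (-1.5)·(-2) + (1.0)·(1) + (1.6)·(0) + 2.2 = 6.2
ŷ2 = (-1.5)·(2) + (1.0)·(5) + (1.6)·(2) + 2.2 = 7.4
ŷ3 = (-1.5)·(-5) + (1.0)·(5) + (1.6)·(-2) + 2.2 = 11.5
errors² = [3.24, 3.61, 1.44, 1.21]
MSE = 9.5000/4 = 2.375

2.375


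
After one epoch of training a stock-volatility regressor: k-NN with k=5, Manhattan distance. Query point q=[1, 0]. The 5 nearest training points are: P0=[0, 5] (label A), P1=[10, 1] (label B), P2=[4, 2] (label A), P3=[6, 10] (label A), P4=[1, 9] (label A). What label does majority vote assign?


d(q,P0) = 6  (label A)
d(q,P1) = 10  (label B)
d(q,P2) = 5  (label A)
d(q,P3) = 15  (label A)
d(q,P4) = 9  (label A)
Votes: A=4, B=1
Majority → A

A


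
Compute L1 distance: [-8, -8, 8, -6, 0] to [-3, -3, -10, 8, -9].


d = |-8+ 3| + |-8+ 3| + |8+ 10| + |-6-8| + |0+ 9|
  = 5 + 5 + 18 + 14 + 9
  = 51

51


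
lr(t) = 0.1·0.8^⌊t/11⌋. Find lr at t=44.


n_drops = ⌊44/11⌋ = 4
lr = 0.1·0.8^4 = 0.1·0.4096 = 0.04096

0.04096


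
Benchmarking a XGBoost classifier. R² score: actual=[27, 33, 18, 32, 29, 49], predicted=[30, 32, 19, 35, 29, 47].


ȳ = 31.3333
SS_res = Σ(y-ŷ)² = 24
SS_tot = Σ(y-ȳ)² = 517.33
R² = 1 - SS_res/SS_tot = 1 - 0.0464 = 0.9536

0.9536


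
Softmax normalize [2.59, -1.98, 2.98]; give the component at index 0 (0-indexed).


Exponentials: e^2.59=13.3298, e^-1.98=0.1381, e^2.98=19.6878
Sum = 33.1557
Softmax = [0.402, 0.0042, 0.5938]
p[0] = 13.3298/33.1557 = 0.402

0.402


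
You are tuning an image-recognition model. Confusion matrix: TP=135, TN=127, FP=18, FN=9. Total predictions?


Total = TP + TN + FP + FN
= 135 + 127 + 18 + 9
= 289
(Predicted positive: 153, predicted negative: 136)

289


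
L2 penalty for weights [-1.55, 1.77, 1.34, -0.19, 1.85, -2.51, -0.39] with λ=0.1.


‖w‖₂² = (-1.55)² + (1.77)² + (1.34)² + (-0.19)² + (1.85)² + (-2.51)² + (-0.39)²
     = 2.4025 + 3.1329 + 1.7956 + 0.0361 + 3.4225 + 6.3001 + 0.1521
     = 17.2418
λ·‖w‖₂² = 0.1·17.2418 = 1.72418

1.72418


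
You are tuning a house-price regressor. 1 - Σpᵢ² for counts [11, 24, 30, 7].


Probabilities: [11/72, 24/72, 30/72, 7/72] ≈ [0.1528, 0.3333, 0.4167, 0.0972]
Σpᵢ² = (121 + 576 + 900 + 49)/72² = 1646/5184
Gini = 1 - Σpᵢ² = 1 - 1646/5184 = 0.6825

0.6825


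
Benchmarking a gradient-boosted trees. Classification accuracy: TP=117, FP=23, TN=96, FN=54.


Accuracy = (TP+TN)/(TP+TN+FP+FN)
= (117+96)/(290)
= 213/290 = 73.45%

73.45%


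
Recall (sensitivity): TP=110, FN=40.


Recall = TP/(TP+FN)
= 110/(110+40)
= 110/150 = 73.33%

73.33%


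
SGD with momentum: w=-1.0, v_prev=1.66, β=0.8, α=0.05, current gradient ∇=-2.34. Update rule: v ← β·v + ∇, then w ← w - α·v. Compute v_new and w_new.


v_new = 0.8·1.66 - 2.34 = 1.328 - 2.34 = -1.012
w_new = -1.0 - 0.05·-1.012 = -1.0 + 0.0506 = -0.9494

v_new=-1.012, w_new=-0.9494


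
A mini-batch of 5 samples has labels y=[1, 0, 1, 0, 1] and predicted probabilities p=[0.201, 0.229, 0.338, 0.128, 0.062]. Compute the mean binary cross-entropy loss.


L[0] = -ln(0.201) = 1.6045
L[1] = -ln(1-0.229) = -ln(0.771) = 0.2601
L[2] = -ln(0.338) = 1.0847
L[3] = -ln(1-0.128) = -ln(0.872) = 0.137
L[4] = -ln(0.062) = 2.7806
mean = (1.6045 + 0.2601 + 1.0847 + 0.137 + 2.7806)/5 = 1.1734

1.1734


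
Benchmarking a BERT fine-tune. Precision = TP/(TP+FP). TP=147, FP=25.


Precision = TP/(TP+FP)
= 147/(147+25)
= 147/172 = 85.47%

85.47%


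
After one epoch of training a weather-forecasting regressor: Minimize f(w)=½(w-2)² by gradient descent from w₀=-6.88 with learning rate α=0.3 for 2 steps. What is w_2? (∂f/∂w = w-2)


step 1: grad = -6.88-2 = -8.88; w = -6.88 - 0.3·(-8.88) = -4.216
step 2: grad = -4.216-2 = -6.216; w = -4.216 - 0.3·(-6.216) = -2.3512

-2.3512


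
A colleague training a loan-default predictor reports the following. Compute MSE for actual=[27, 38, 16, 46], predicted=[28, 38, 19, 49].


Squared errors: (27-28)²=1, (38-38)²=0, (16-19)²=9, (46-49)²=9
Sum = 19
MSE = 19/4 = 19/4

19/4


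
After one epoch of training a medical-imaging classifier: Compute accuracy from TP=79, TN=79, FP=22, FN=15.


Accuracy = (TP+TN)/(TP+TN+FP+FN)
= (79+79)/(195)
= 158/195 = 81.03%

81.03%


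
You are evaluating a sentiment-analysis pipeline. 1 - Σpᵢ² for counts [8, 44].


Probabilities: [8/52, 44/52] ≈ [0.1538, 0.8462]
Σpᵢ² = (64 + 1936)/52² = 2000/2704
Gini = 1 - Σpᵢ² = 1 - 2000/2704 = 0.2604

0.2604


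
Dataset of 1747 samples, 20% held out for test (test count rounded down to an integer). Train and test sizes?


Test = ⌊1747·20/100⌋ = 349
Train = 1747 - 349 = 1398

Train: 1398, Test: 349


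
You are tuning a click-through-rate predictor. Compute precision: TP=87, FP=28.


Precision = TP/(TP+FP)
= 87/(87+28)
= 87/115 = 75.65%

75.65%


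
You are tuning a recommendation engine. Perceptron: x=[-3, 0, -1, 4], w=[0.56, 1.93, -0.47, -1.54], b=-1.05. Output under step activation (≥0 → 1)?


z = (-3)·(0.56) + (0)·(1.93) + (-1)·(-0.47) + (4)·(-1.54) - 1.05
  = -8.42
step(z) = 0 (z<0)

0


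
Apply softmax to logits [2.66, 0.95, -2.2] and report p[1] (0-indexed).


Exponentials: e^2.66=14.2963, e^0.95=2.5857, e^-2.2=0.1108
Sum = 16.9928
Softmax = [0.8413, 0.1522, 0.0065]
p[1] = 2.5857/16.9928 = 0.1522

0.1522


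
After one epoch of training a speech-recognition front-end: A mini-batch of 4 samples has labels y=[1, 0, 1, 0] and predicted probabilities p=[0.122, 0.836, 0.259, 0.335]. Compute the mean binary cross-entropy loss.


L[0] = -ln(0.122) = 2.1037
L[1] = -ln(1-0.836) = -ln(0.164) = 1.8079
L[2] = -ln(0.259) = 1.3509
L[3] = -ln(1-0.335) = -ln(0.665) = 0.408
mean = (2.1037 + 1.8079 + 1.3509 + 0.408)/4 = 1.4176

1.4176


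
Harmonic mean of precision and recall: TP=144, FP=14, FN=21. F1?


Precision = 144/158 = 0.9114
Recall = 144/165 = 0.8727
F1 = 2·P·R/(P+R) = 2·TP/(2·TP+FP+FN) = 288/(288+14+21) = 288/323 = 0.8916

0.8916


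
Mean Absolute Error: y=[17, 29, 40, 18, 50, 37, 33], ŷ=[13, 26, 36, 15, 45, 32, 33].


Absolute errors: |17-13|=4, |29-26|=3, |40-36|=4, |18-15|=3, |50-45|=5, |37-32|=5, |33-33|=0
Sum = 24
MAE = 24/7 = 24/7

24/7


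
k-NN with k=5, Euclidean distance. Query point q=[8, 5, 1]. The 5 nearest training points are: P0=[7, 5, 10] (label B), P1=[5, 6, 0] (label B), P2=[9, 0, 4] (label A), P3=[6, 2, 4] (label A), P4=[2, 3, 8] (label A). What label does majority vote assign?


d(q,P0) = 9.0554  (label B)
d(q,P1) = 3.3166  (label B)
d(q,P2) = 5.9161  (label A)
d(q,P3) = 4.6904  (label A)
d(q,P4) = 9.434  (label A)
Votes: A=3, B=2
Majority → A

A


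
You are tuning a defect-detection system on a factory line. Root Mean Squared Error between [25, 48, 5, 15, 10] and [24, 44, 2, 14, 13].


MSE = 36/5 = 7.2
RMSE = √(36/5) = 2.6833

2.6833


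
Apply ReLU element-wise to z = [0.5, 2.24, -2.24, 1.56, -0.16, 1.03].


ReLU(0.5) = max(0, 0.5) = 0.5
ReLU(2.24) = max(0, 2.24) = 2.24
ReLU(-2.24) = max(0, -2.24) = 0.0
ReLU(1.56) = max(0, 1.56) = 1.56
ReLU(-0.16) = max(0, -0.16) = 0.0
ReLU(1.03) = max(0, 1.03) = 1.03
result = [0.5, 2.24, 0.0, 1.56, 0.0, 1.03]

[0.5, 2.24, 0.0, 1.56, 0.0, 1.03]


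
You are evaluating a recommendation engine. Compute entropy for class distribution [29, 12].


Probabilities: [29/41, 12/41] ≈ [0.7073, 0.2927]
H = -((29/41)·log₂(29/41) + (12/41)·log₂(12/41))
  = 0.8722 bits

0.8722 bits


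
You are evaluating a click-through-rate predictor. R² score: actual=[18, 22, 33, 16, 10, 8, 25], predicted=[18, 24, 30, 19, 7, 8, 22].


ȳ = 18.8571
SS_res = Σ(y-ŷ)² = 40
SS_tot = Σ(y-ȳ)² = 452.86
R² = 1 - SS_res/SS_tot = 1 - 0.0883 = 0.9117

0.9117


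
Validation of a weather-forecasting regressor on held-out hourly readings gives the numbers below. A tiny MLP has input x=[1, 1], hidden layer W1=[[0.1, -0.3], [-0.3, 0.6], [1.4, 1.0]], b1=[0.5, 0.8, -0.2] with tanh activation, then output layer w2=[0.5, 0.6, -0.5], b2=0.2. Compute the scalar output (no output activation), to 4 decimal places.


z1[0] = (0.1)·(1) + (-0.3)·(1) + 0.5 = 0.3
z1[1] = (-0.3)·(1) + (0.6)·(1) + 0.8 = 1.1
z1[2] = (1.4)·(1) + (1.0)·(1) - 0.2 = 2.2
h = tanh(z1) = [0.2913, 0.8005, 0.9757]
output = (0.5)·(0.2913) + (0.6)·(0.8005) + (-0.5)·(0.9757) + 0.2 = 0.3381

0.3381


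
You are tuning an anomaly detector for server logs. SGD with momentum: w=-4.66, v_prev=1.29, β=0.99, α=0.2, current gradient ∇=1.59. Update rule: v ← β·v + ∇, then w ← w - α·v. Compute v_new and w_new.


v_new = 0.99·1.29 + 1.59 = 1.2771 + 1.59 = 2.8671
w_new = -4.66 - 0.2·2.8671 = -4.66 - 0.57342 = -5.23342

v_new=2.8671, w_new=-5.23342


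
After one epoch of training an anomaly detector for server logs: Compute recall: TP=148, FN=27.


Recall = TP/(TP+FN)
= 148/(148+27)
= 148/175 = 84.57%

84.57%


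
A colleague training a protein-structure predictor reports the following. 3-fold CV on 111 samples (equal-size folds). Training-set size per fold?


Fold size = 111/3 = 37
Training per fold = 111 - 37 = 74

74


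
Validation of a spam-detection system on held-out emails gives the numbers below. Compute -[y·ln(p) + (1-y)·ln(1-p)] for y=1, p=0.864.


BCE = -[y·ln(p) + (1-y)·ln(1-p)]
= -1·ln(0.864) - 0
= -ln(0.864) = 0.1462

0.1462


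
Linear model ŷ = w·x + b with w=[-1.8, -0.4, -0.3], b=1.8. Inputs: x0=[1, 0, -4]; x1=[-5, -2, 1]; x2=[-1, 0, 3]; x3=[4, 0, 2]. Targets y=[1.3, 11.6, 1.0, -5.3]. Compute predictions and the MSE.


ŷ0 = (-1.8)·(1) + (-0.4)·(0) + (-0.3)·(-4) + 1.8 = 1.2
ŷ1 = (-1.8)·(-5) + (-0.4)·(-2) + (-0.3)·(1) + 1.8 = 11.3
ŷ2 = (-1.8)·(-1) + (-0.4)·(0) + (-0.3)·(3) + 1.8 = 2.7
ŷ3 = (-1.8)·(4) + (-0.4)·(0) + (-0.3)·(2) + 1.8 = -6.0
errors² = [0.01, 0.09, 2.89, 0.49]
MSE = 3.4800/4 = 0.87

0.87


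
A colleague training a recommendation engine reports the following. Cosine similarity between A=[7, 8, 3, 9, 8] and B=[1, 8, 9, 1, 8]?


A·B = 7·1 + 8·8 + 3·9 + 9·1 + 8·8 = 171
‖A‖ = √267 = 16.3401, ‖B‖ = √211 = 14.5258
cos = 171/(√267·√211) = 171/√56337 = 0.7204

0.7204


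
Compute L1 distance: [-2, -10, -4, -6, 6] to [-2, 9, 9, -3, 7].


d = |-2+ 2| + |-10-9| + |-4-9| + |-6+ 3| + |6-7|
  = 0 + 19 + 13 + 3 + 1
  = 36

36


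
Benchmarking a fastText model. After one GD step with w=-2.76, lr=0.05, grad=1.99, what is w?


w_new = w - α·∇
= -2.76 - 0.05·1.99
= -2.76 - 0.0995
= -2.8595

-2.8595


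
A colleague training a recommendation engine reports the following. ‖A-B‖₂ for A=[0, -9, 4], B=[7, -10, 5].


d = √((0-7)² + (-9+ 10)² + (4-5)²)
  = √(49 + 1 + 1)
  = √51 = 7.1414

7.1414


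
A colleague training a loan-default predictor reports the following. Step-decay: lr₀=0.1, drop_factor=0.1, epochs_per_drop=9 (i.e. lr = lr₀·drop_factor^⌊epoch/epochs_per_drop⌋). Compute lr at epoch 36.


n_drops = ⌊36/9⌋ = 4
lr = 0.1·0.1^4 = 0.1·0.0001 = 0.00001

0.00001


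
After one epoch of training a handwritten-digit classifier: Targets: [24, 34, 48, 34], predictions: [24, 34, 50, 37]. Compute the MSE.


Squared errors: (24-24)²=0, (34-34)²=0, (48-50)²=4, (34-37)²=9
Sum = 13
MSE = 13/4 = 13/4

13/4


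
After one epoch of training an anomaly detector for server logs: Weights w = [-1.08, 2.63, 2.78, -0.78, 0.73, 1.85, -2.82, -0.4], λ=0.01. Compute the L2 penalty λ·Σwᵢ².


‖w‖₂² = (-1.08)² + (2.63)² + (2.78)² + (-0.78)² + (0.73)² + (1.85)² + (-2.82)² + (-0.4)²
     = 1.1664 + 6.9169 + 7.7284 + 0.6084 + 0.5329 + 3.4225 + 7.9524 + 0.16
     = 28.4879
λ·‖w‖₂² = 0.01·28.4879 = 0.284879

0.284879


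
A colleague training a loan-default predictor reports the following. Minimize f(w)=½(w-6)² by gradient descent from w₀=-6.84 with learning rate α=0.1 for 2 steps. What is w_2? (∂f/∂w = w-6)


step 1: grad = -6.84-6 = -12.84; w = -6.84 - 0.1·(-12.84) = -5.556
step 2: grad = -5.556-6 = -11.556; w = -5.556 - 0.1·(-11.556) = -4.4004

-4.4004


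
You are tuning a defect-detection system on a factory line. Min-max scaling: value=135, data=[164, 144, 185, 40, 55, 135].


min=40, max=185
(135-40)/(185-40) = 95/145 = 0.6552

0.6552


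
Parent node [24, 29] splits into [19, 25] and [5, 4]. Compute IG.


Parent = [24, 29], H_parent = 0.9936
H_left = 0.9865 (n=44), H_right = 0.9911 (n=9)
H_children = (44/53)·0.9865 + (9/53)·0.9911 = 0.9873
IG = 0.9936 - 0.9873 = 0.0063

0.0063


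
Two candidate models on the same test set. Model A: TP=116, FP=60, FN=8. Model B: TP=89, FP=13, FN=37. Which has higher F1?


Model A: P=116/176=0.6591, R=116/124=0.9355, F1=2PR/(P+R)=2TP/(2TP+FP+FN)=232/300=0.7733
Model B: P=89/102=0.8725, R=89/126=0.7063, F1=2PR/(P+R)=2TP/(2TP+FP+FN)=178/228=0.7807
0.7733 < 0.7807 → Model B

Model B


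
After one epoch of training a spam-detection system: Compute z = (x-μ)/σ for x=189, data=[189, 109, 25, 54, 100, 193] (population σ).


μ = 111.6667, σ = 62.6835
z = (189 - 111.6667)/62.6835 = 1.2337

1.2337


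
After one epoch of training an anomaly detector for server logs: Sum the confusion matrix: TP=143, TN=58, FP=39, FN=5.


Total = TP + TN + FP + FN
= 143 + 58 + 39 + 5
= 245
(Predicted positive: 182, predicted negative: 63)

245


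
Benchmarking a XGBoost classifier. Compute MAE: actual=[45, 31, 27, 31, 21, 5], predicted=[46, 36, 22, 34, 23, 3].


Absolute errors: |45-46|=1, |31-36|=5, |27-22|=5, |31-34|=3, |21-23|=2, |5-3|=2
Sum = 18
MAE = 18/6 = 3

3


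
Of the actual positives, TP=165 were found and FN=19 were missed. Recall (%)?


Recall = TP/(TP+FN)
= 165/(165+19)
= 165/184 = 89.67%

89.67%


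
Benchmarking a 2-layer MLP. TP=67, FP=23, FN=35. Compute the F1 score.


Precision = 67/90 = 0.7444
Recall = 67/102 = 0.6569
F1 = 2·P·R/(P+R) = 2·TP/(2·TP+FP+FN) = 134/(134+23+35) = 134/192 = 0.6979

0.6979


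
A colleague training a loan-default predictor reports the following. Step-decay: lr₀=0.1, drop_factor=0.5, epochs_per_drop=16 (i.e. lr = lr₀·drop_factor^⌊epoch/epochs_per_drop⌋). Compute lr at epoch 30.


n_drops = ⌊30/16⌋ = 1
lr = 0.1·0.5^1 = 0.1·0.5 = 0.05

0.05


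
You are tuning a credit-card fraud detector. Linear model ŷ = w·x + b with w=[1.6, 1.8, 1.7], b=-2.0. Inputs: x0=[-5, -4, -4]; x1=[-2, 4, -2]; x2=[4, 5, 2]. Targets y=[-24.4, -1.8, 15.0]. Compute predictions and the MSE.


ŷ0 = (1.6)·(-5) + (1.8)·(-4) + (1.7)·(-4) - 2.0 = -24.0
ŷ1 = (1.6)·(-2) + (1.8)·(4) + (1.7)·(-2) - 2.0 = -1.4
ŷ2 = (1.6)·(4) + (1.8)·(5) + (1.7)·(2) - 2.0 = 16.8
errors² = [0.16, 0.16, 3.24]
MSE = 3.5600/3 = 1.1867

1.1867


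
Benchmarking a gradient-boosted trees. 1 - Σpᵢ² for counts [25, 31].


Probabilities: [25/56, 31/56] ≈ [0.4464, 0.5536]
Σpᵢ² = (625 + 961)/56² = 1586/3136
Gini = 1 - Σpᵢ² = 1 - 1586/3136 = 0.4943

0.4943


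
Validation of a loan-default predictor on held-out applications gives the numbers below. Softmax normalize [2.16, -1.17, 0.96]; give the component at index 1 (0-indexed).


Exponentials: e^2.16=8.6711, e^-1.17=0.3104, e^0.96=2.6117
Sum = 11.5932
Softmax = [0.748, 0.0268, 0.2253]
p[1] = 0.3104/11.5932 = 0.0268

0.0268


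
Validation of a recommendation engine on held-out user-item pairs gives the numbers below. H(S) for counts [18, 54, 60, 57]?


Probabilities: [18/189, 54/189, 60/189, 57/189] ≈ [0.0952, 0.2857, 0.3175, 0.3016]
H = -((18/189)·log₂(18/189) + (54/189)·log₂(54/189) + (60/189)·log₂(60/189) + (57/189)·log₂(57/189))
  = 1.8865 bits

1.8865 bits


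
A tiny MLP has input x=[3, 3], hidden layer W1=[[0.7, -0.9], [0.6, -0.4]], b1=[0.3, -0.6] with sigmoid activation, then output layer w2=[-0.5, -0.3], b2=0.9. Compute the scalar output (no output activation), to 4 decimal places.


z1[0] = (0.7)·(3) + (-0.9)·(3) + 0.3 = -0.3
z1[1] = (0.6)·(3) + (-0.4)·(3) - 0.6 = 0.0
h = sigmoid(z1) = [0.4256, 0.5]
output = (-0.5)·(0.4256) + (-0.3)·(0.5) + 0.9 = 0.5372

0.5372


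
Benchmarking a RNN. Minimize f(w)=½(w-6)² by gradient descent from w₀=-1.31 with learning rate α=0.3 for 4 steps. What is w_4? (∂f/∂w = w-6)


step 1: grad = -1.31-6 = -7.31; w = -1.31 - 0.3·(-7.31) = 0.883
step 2: grad = 0.883-6 = -5.117; w = 0.883 - 0.3·(-5.117) = 2.4181
step 3: grad = 2.4181-6 = -3.5819; w = 2.4181 - 0.3·(-3.5819) = 3.49267
step 4: grad = 3.49267-6 = -2.50733; w = 3.49267 - 0.3·(-2.50733) = 4.244869

4.244869


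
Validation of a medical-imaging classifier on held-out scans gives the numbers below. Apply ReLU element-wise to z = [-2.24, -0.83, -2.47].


ReLU(-2.24) = max(0, -2.24) = 0.0
ReLU(-0.83) = max(0, -0.83) = 0.0
ReLU(-2.47) = max(0, -2.47) = 0.0
result = [0.0, 0.0, 0.0]

[0.0, 0.0, 0.0]


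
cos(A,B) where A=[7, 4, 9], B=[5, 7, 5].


A·B = 7·5 + 4·7 + 9·5 = 108
‖A‖ = √146 = 12.083, ‖B‖ = √99 = 9.9499
cos = 108/(√146·√99) = 108/√14454 = 0.8983

0.8983


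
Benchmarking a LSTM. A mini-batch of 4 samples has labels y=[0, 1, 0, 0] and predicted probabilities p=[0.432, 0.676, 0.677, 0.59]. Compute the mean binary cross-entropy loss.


L[0] = -ln(1-0.432) = -ln(0.568) = 0.5656
L[1] = -ln(0.676) = 0.3916
L[2] = -ln(1-0.677) = -ln(0.323) = 1.1301
L[3] = -ln(1-0.59) = -ln(0.41) = 0.8916
mean = (0.5656 + 0.3916 + 1.1301 + 0.8916)/4 = 0.7447

0.7447


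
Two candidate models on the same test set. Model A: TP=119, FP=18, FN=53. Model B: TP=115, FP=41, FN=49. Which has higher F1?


Model A: P=119/137=0.8686, R=119/172=0.6919, F1=2PR/(P+R)=2TP/(2TP+FP+FN)=238/309=0.7702
Model B: P=115/156=0.7372, R=115/164=0.7012, F1=2PR/(P+R)=2TP/(2TP+FP+FN)=230/320=0.7188
0.7702 > 0.7188 → Model A

Model A


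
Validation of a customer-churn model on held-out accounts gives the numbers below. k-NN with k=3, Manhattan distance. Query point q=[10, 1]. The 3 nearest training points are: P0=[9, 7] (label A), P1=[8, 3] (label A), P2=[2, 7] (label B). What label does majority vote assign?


d(q,P0) = 7  (label A)
d(q,P1) = 4  (label A)
d(q,P2) = 14  (label B)
Votes: A=2, B=1
Majority → A

A


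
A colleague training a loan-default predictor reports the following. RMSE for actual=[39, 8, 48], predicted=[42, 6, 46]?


MSE = 17/3 = 5.6667
RMSE = √(17/3) = 2.3805

2.3805


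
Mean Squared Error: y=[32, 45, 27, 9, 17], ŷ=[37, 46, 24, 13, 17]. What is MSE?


Squared errors: (32-37)²=25, (45-46)²=1, (27-24)²=9, (9-13)²=16, (17-17)²=0
Sum = 51
MSE = 51/5 = 51/5

51/5


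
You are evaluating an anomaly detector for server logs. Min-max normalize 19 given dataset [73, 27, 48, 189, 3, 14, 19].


min=3, max=189
(19-3)/(189-3) = 16/186 = 0.086

0.086


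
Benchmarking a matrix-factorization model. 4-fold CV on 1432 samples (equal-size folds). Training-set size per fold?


Fold size = 1432/4 = 358
Training per fold = 1432 - 358 = 1074

1074


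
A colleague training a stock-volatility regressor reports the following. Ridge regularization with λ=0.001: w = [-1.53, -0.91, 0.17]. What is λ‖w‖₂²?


‖w‖₂² = (-1.53)² + (-0.91)² + (0.17)²
     = 2.3409 + 0.8281 + 0.0289
     = 3.1979
λ·‖w‖₂² = 0.001·3.1979 = 0.003198

0.003198


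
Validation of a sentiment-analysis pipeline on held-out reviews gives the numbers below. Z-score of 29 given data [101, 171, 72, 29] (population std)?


μ = 93.25, σ = 51.6835
z = (29 - 93.25)/51.6835 = -1.2431

-1.2431


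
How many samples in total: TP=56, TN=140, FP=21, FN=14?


Total = TP + TN + FP + FN
= 56 + 140 + 21 + 14
= 231
(Predicted positive: 77, predicted negative: 154)

231


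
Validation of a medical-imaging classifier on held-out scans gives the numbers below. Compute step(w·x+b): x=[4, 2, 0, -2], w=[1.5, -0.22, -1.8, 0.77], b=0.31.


z = (4)·(1.5) + (2)·(-0.22) + (0)·(-1.8) + (-2)·(0.77) + 0.31
  = 4.33
step(z) = 1 (z≥0)

1


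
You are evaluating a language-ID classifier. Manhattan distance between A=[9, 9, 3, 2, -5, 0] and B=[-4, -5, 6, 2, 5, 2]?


d = |9+ 4| + |9+ 5| + |3-6| + |2-2| + |-5-5| + |0-2|
  = 13 + 14 + 3 + 0 + 10 + 2
  = 42

42


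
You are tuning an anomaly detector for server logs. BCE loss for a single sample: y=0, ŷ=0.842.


BCE = -[y·ln(p) + (1-y)·ln(1-p)]
= -0 - 1·ln(1-0.842)
= -ln(0.158) = 1.8452

1.8452


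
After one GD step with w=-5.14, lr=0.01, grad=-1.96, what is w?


w_new = w - α·∇
= -5.14 - 0.01·-1.96
= -5.14 + 0.0196
= -5.1204

-5.1204


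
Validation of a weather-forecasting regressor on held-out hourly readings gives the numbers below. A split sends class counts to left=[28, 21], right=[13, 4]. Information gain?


Parent = [41, 25], H_parent = 0.9572
H_left = 0.9852 (n=49), H_right = 0.7871 (n=17)
H_children = (49/66)·0.9852 + (17/66)·0.7871 = 0.9342
IG = 0.9572 - 0.9342 = 0.023

0.023


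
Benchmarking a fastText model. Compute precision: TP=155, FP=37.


Precision = TP/(TP+FP)
= 155/(155+37)
= 155/192 = 80.73%

80.73%


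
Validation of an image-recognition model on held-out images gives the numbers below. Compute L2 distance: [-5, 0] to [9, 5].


d = √((-5-9)² + (0-5)²)
  = √(196 + 25)
  = √221 = 14.8661

14.8661


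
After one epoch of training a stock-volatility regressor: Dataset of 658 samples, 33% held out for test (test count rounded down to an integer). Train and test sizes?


Test = ⌊658·33/100⌋ = 217
Train = 658 - 217 = 441

Train: 441, Test: 217


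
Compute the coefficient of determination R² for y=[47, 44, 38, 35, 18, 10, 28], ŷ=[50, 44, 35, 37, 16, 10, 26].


ȳ = 31.4286
SS_res = Σ(y-ŷ)² = 30
SS_tot = Σ(y-ȳ)² = 1107.71
R² = 1 - SS_res/SS_tot = 1 - 0.0271 = 0.9729

0.9729


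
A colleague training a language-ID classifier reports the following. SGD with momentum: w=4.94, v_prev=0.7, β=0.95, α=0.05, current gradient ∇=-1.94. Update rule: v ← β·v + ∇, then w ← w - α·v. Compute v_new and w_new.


v_new = 0.95·0.7 - 1.94 = 0.665 - 1.94 = -1.275
w_new = 4.94 - 0.05·-1.275 = 4.94 + 0.06375 = 5.00375

v_new=-1.275, w_new=5.00375


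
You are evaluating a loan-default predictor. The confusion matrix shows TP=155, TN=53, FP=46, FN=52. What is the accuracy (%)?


Accuracy = (TP+TN)/(TP+TN+FP+FN)
= (155+53)/(306)
= 208/306 = 67.97%

67.97%


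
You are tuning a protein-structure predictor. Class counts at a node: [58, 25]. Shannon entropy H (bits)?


Probabilities: [58/83, 25/83] ≈ [0.6988, 0.3012]
H = -((58/83)·log₂(58/83) + (25/83)·log₂(25/83))
  = 0.8828 bits

0.8828 bits


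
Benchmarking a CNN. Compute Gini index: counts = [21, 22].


Probabilities: [21/43, 22/43] ≈ [0.4884, 0.5116]
Σpᵢ² = (441 + 484)/43² = 925/1849
Gini = 1 - Σpᵢ² = 1 - 925/1849 = 0.4997

0.4997


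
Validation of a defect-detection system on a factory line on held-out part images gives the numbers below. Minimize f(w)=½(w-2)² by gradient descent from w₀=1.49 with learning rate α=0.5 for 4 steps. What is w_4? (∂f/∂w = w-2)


step 1: grad = 1.49-2 = -0.51; w = 1.49 - 0.5·(-0.51) = 1.745
step 2: grad = 1.745-2 = -0.255; w = 1.745 - 0.5·(-0.255) = 1.8725
step 3: grad = 1.8725-2 = -0.1275; w = 1.8725 - 0.5·(-0.1275) = 1.93625
step 4: grad = 1.93625-2 = -0.06375; w = 1.93625 - 0.5·(-0.06375) = 1.968125

1.968125


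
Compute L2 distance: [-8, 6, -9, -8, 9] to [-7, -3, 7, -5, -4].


d = √((-8+ 7)² + (6+ 3)² + (-9-7)² + (-8+ 5)² + (9+ 4)²)
  = √(1 + 81 + 256 + 9 + 169)
  = √516 = 22.7156

22.7156


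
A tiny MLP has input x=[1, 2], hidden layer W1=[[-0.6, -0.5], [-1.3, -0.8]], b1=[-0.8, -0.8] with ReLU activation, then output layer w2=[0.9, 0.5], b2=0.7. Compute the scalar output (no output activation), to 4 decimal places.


z1[0] = (-0.6)·(1) + (-0.5)·(2) - 0.8 = -2.4
z1[1] = (-1.3)·(1) + (-0.8)·(2) - 0.8 = -3.7
h = ReLU(z1) = [0.0, 0.0]
output = (0.9)·(0.0) + (0.5)·(0.0) + 0.7 = 0.7

0.7


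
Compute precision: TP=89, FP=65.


Precision = TP/(TP+FP)
= 89/(89+65)
= 89/154 = 57.79%

57.79%


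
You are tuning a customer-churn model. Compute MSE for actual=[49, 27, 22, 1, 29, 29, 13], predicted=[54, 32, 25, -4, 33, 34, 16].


Squared errors: (49-54)²=25, (27-32)²=25, (22-25)²=9, (1+ 4)²=25, (29-33)²=16, (29-34)²=25, (13-16)²=9
Sum = 134
MSE = 134/7 = 134/7

134/7


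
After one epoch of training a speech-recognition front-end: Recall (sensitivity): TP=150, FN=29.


Recall = TP/(TP+FN)
= 150/(150+29)
= 150/179 = 83.8%

83.8%


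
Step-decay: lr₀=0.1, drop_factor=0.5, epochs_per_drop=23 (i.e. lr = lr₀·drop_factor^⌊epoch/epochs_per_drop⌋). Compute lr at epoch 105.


n_drops = ⌊105/23⌋ = 4
lr = 0.1·0.5^4 = 0.1·0.0625 = 0.00625

0.00625


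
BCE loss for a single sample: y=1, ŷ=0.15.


BCE = -[y·ln(p) + (1-y)·ln(1-p)]
= -1·ln(0.15) - 0
= -ln(0.15) = 1.8971

1.8971


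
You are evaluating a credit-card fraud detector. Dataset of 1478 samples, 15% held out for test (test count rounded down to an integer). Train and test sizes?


Test = ⌊1478·15/100⌋ = 221
Train = 1478 - 221 = 1257

Train: 1257, Test: 221


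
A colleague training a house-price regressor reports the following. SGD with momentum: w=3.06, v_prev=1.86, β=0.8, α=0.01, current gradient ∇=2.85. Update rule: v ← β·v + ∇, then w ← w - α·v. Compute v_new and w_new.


v_new = 0.8·1.86 + 2.85 = 1.488 + 2.85 = 4.338
w_new = 3.06 - 0.01·4.338 = 3.06 - 0.04338 = 3.01662

v_new=4.338, w_new=3.01662


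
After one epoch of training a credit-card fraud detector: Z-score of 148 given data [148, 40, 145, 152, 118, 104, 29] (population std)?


μ = 105.1429, σ = 47.5528
z = (148 - 105.1429)/47.5528 = 0.9013

0.9013


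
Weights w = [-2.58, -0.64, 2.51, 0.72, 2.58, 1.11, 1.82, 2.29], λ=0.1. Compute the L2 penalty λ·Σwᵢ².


‖w‖₂² = (-2.58)² + (-0.64)² + (2.51)² + (0.72)² + (2.58)² + (1.11)² + (1.82)² + (2.29)²
     = 6.6564 + 0.4096 + 6.3001 + 0.5184 + 6.6564 + 1.2321 + 3.3124 + 5.2441
     = 30.3295
λ·‖w‖₂² = 0.1·30.3295 = 3.03295

3.03295


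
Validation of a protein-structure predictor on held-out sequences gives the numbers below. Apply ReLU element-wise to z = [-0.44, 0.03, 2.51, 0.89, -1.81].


ReLU(-0.44) = max(0, -0.44) = 0.0
ReLU(0.03) = max(0, 0.03) = 0.03
ReLU(2.51) = max(0, 2.51) = 2.51
ReLU(0.89) = max(0, 0.89) = 0.89
ReLU(-1.81) = max(0, -1.81) = 0.0
result = [0.0, 0.03, 2.51, 0.89, 0.0]

[0.0, 0.03, 2.51, 0.89, 0.0]


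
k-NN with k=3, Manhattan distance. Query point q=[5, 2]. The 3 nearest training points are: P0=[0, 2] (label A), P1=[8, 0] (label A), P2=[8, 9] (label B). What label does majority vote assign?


d(q,P0) = 5  (label A)
d(q,P1) = 5  (label A)
d(q,P2) = 10  (label B)
Votes: A=2, B=1
Majority → A

A


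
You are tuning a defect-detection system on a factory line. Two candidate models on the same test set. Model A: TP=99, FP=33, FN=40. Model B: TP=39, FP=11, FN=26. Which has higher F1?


Model A: P=99/132=0.75, R=99/139=0.7122, F1=2PR/(P+R)=2TP/(2TP+FP+FN)=198/271=0.7306
Model B: P=39/50=0.78, R=39/65=0.6, F1=2PR/(P+R)=2TP/(2TP+FP+FN)=78/115=0.6783
0.7306 > 0.6783 → Model A

Model A


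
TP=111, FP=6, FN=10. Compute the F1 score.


Precision = 111/117 = 0.9487
Recall = 111/121 = 0.9174
F1 = 2·P·R/(P+R) = 2·TP/(2·TP+FP+FN) = 222/(222+6+10) = 222/238 = 0.9328

0.9328


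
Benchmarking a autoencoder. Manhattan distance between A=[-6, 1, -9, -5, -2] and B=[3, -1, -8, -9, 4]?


d = |-6-3| + |1+ 1| + |-9+ 8| + |-5+ 9| + |-2-4|
  = 9 + 2 + 1 + 4 + 6
  = 22

22


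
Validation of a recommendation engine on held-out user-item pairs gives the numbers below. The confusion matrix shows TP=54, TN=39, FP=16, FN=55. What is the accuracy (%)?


Accuracy = (TP+TN)/(TP+TN+FP+FN)
= (54+39)/(164)
= 93/164 = 56.71%

56.71%


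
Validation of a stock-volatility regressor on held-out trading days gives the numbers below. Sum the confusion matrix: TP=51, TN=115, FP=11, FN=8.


Total = TP + TN + FP + FN
= 51 + 115 + 11 + 8
= 185
(Predicted positive: 62, predicted negative: 123)

185


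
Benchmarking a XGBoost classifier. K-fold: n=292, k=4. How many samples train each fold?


Fold size = 292/4 = 73
Training per fold = 292 - 73 = 219

219


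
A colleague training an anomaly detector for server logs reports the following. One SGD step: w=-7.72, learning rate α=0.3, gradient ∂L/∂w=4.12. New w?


w_new = w - α·∇
= -7.72 - 0.3·4.12
= -7.72 - 1.236
= -8.956

-8.956


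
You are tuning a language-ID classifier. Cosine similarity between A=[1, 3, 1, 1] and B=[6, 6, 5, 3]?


A·B = 1·6 + 3·6 + 1·5 + 1·3 = 32
‖A‖ = √12 = 3.4641, ‖B‖ = √106 = 10.2956
cos = 32/(√12·√106) = 32/√1272 = 0.8972

0.8972


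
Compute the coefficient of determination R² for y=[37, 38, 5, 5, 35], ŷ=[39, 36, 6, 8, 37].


ȳ = 24
SS_res = Σ(y-ŷ)² = 22
SS_tot = Σ(y-ȳ)² = 1208
R² = 1 - SS_res/SS_tot = 1 - 0.0182 = 0.9818

0.9818


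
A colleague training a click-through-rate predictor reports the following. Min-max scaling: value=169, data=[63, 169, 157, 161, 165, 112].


min=63, max=169
(169-63)/(169-63) = 106/106 = 1.0

1.0


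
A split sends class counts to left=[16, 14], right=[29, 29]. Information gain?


Parent = [45, 43], H_parent = 0.9996
H_left = 0.9968 (n=30), H_right = 1 (n=58)
H_children = (30/88)·0.9968 + (58/88)·1 = 0.9989
IG = 0.9996 - 0.9989 = 0.0007

0.0007


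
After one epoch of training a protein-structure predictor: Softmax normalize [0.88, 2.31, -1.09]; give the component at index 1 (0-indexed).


Exponentials: e^0.88=2.4109, e^2.31=10.0744, e^-1.09=0.3362
Sum = 12.8215
Softmax = [0.188, 0.7857, 0.0262]
p[1] = 10.0744/12.8215 = 0.7857

0.7857


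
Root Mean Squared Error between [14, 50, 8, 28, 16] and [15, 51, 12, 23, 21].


MSE = 68/5 = 13.6
RMSE = √(68/5) = 3.6878

3.6878


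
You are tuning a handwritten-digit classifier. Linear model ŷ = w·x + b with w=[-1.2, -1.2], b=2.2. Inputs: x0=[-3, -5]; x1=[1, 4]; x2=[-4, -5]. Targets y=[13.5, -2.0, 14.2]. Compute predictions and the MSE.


ŷ0 = (-1.2)·(-3) + (-1.2)·(-5) + 2.2 = 11.8
ŷ1 = (-1.2)·(1) + (-1.2)·(4) + 2.2 = -3.8
ŷ2 = (-1.2)·(-4) + (-1.2)·(-5) + 2.2 = 13.0
errors² = [2.89, 3.24, 1.44]
MSE = 7.5700/3 = 2.5233

2.5233


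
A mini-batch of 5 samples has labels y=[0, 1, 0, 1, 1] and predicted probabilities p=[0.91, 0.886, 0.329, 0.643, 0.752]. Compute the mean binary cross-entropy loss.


L[0] = -ln(1-0.91) = -ln(0.09) = 2.4079
L[1] = -ln(0.886) = 0.121
L[2] = -ln(1-0.329) = -ln(0.671) = 0.399
L[3] = -ln(0.643) = 0.4416
L[4] = -ln(0.752) = 0.285
mean = (2.4079 + 0.121 + 0.399 + 0.4416 + 0.285)/5 = 0.7309

0.7309


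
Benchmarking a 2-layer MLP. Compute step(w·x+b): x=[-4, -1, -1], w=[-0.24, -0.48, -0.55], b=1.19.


z = (-4)·(-0.24) + (-1)·(-0.48) + (-1)·(-0.55) + 1.19
  = 3.18
step(z) = 1 (z≥0)

1


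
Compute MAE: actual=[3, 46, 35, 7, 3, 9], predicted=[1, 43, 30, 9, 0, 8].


Absolute errors: |3-1|=2, |46-43|=3, |35-30|=5, |7-9|=2, |3-0|=3, |9-8|=1
Sum = 16
MAE = 16/6 = 8/3

8/3


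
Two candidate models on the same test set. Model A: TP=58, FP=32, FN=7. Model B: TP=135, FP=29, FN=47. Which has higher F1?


Model A: P=58/90=0.6444, R=58/65=0.8923, F1=2PR/(P+R)=2TP/(2TP+FP+FN)=116/155=0.7484
Model B: P=135/164=0.8232, R=135/182=0.7418, F1=2PR/(P+R)=2TP/(2TP+FP+FN)=270/346=0.7803
0.7484 < 0.7803 → Model B

Model B


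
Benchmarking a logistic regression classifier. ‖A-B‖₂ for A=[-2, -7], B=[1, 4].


d = √((-2-1)² + (-7-4)²)
  = √(9 + 121)
  = √130 = 11.4018

11.4018


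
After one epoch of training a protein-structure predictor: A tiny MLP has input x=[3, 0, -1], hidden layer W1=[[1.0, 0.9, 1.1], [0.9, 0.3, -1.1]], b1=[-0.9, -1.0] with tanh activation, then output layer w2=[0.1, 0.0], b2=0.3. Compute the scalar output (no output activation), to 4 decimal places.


z1[0] = (1.0)·(3) + (0.9)·(0) + (1.1)·(-1) - 0.9 = 1.0
z1[1] = (0.9)·(3) + (0.3)·(0) + (-1.1)·(-1) - 1.0 = 2.8
h = tanh(z1) = [0.7616, 0.9926]
output = (0.1)·(0.7616) + (0.0)·(0.9926) + 0.3 = 0.3762

0.3762
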